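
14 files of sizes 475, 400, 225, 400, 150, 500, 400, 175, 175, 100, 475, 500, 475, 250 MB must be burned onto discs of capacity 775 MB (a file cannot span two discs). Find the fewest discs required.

8

Total = 500 + 500 + 475 + 475 + 475 + 400 + 400 + 400 + 250 + 225 + 175 + 175 + 150 + 100 = 4700 MB.
Lower bound: ⌈4700/775⌉ = 7 discs.
Also, 8 files each exceed 775/2 MB, and no two of those can share a disc, so at least 8 discs are needed.
A packing using 8 discs:
  disc 1: 500 + 250 = 750
  disc 2: 500 + 225 = 725
  disc 3: 475 + 175 + 100 = 750
  disc 4: 475 + 175 = 650
  disc 5: 475 + 150 = 625
  disc 6: 400 = 400
  disc 7: 400 = 400
  disc 8: 400 = 400
This matches the lower bound, so 8 is optimal.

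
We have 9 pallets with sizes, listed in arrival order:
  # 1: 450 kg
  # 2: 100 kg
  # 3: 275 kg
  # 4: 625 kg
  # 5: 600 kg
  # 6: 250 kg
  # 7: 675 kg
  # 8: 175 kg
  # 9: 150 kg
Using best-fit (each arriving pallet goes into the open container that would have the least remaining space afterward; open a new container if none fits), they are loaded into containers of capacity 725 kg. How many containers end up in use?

5

  450 → container 1 (new)  [load 450/725]
  100 → container 1  [load 550/725]
  275 → container 2 (new)  [load 275/725]
  625 → container 3 (new)  [load 625/725]
  600 → container 4 (new)  [load 600/725]
  250 → container 2  [load 525/725]
  675 → container 5 (new)  [load 675/725]
  175 → container 1  [load 725/725]
  150 → container 2  [load 675/725]
5 containers opened.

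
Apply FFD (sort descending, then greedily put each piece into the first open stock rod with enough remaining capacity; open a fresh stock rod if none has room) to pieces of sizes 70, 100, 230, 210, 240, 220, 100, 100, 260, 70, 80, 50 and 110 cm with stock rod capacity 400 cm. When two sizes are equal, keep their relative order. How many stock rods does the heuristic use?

5

Sorted descending: 260, 240, 230, 220, 210, 110, 100, 100, 100, 80, 70, 70, 50.
  260 → stock rod 1 (new)  [load 260/400]
  240 → stock rod 2 (new)  [load 240/400]
  230 → stock rod 3 (new)  [load 230/400]
  220 → stock rod 4 (new)  [load 220/400]
  210 → stock rod 5 (new)  [load 210/400]
  110 → stock rod 1  [load 370/400]
  100 → stock rod 2  [load 340/400]
  100 → stock rod 3  [load 330/400]
  100 → stock rod 4  [load 320/400]
  80 → stock rod 4  [load 400/400]
  70 → stock rod 3  [load 400/400]
  70 → stock rod 5  [load 280/400]
  50 → stock rod 2  [load 390/400]
5 stock rods opened.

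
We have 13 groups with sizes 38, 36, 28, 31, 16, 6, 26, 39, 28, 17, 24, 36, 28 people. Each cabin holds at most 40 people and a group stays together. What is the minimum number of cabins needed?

Total = 39 + 38 + 36 + 36 + 31 + 28 + 28 + 28 + 26 + 24 + 17 + 16 + 6 = 353 people.
Lower bound: ⌈353/40⌉ = 9 cabins.
Also, 10 groups each exceed 20 people, and no two of those can share a cabin, so at least 10 cabins are needed.
A packing using 11 cabins:
  cabin 1: 39 = 39
  cabin 2: 38 = 38
  cabin 3: 36 = 36
  cabin 4: 36 = 36
  cabin 5: 31 + 6 = 37
  cabin 6: 28 = 28
  cabin 7: 28 = 28
  cabin 8: 28 = 28
  cabin 9: 26 = 26
  cabin 10: 24 + 16 = 40
  cabin 11: 17 = 17
No arrangement into 10 cabins stays within capacity, so 11 is optimal.

11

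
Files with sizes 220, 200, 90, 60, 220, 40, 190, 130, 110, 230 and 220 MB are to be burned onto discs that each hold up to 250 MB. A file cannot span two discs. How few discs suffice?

Total = 230 + 220 + 220 + 220 + 200 + 190 + 130 + 110 + 90 + 60 + 40 = 1710 MB.
Lower bound: ⌈1710/250⌉ = 7 discs.
A packing using 8 discs:
  disc 1: 230 = 230
  disc 2: 220 = 220
  disc 3: 220 = 220
  disc 4: 220 = 220
  disc 5: 200 + 40 = 240
  disc 6: 190 + 60 = 250
  disc 7: 130 + 110 = 240
  disc 8: 90 = 90
No arrangement into 7 discs stays within capacity, so 8 is optimal.

8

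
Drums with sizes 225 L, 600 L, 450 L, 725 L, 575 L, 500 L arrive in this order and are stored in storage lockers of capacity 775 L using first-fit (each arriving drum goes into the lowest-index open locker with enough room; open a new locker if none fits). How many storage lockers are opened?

  225 → locker 1 (new)  [load 225/775]
  600 → locker 2 (new)  [load 600/775]
  450 → locker 1  [load 675/775]
  725 → locker 3 (new)  [load 725/775]
  575 → locker 4 (new)  [load 575/775]
  500 → locker 5 (new)  [load 500/775]
5 storage lockers opened.

5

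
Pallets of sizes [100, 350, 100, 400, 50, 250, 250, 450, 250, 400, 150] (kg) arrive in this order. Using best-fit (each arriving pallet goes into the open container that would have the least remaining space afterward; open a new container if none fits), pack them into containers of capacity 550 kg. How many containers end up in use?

  100 → container 1 (new)  [load 100/550]
  350 → container 1  [load 450/550]
  100 → container 1  [load 550/550]
  400 → container 2 (new)  [load 400/550]
  50 → container 2  [load 450/550]
  250 → container 3 (new)  [load 250/550]
  250 → container 3  [load 500/550]
  450 → container 4 (new)  [load 450/550]
  250 → container 5 (new)  [load 250/550]
  400 → container 6 (new)  [load 400/550]
  150 → container 6  [load 550/550]
6 containers opened.

6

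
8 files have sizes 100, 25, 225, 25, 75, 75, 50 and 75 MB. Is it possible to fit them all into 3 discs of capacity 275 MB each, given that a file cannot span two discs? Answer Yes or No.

A valid assignment using 3 discs:
  disc 1: 225 + 50 = 275
  disc 2: 100 + 75 + 75 + 25 = 275
  disc 3: 75 + 25 = 100
Every load is within 275 MB, so 3 discs suffice.

Yes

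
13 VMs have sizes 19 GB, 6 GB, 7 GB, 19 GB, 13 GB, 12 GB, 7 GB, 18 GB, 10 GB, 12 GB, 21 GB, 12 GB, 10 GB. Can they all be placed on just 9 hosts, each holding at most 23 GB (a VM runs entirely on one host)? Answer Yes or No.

A valid assignment using 9 hosts:
  host 1: 21 = 21
  host 2: 19 = 19
  host 3: 19 = 19
  host 4: 18 = 18
  host 5: 13 + 10 = 23
  host 6: 12 + 10 = 22
  host 7: 12 + 7 = 19
  host 8: 12 + 7 = 19
  host 9: 6 = 6
Every load is within 23 GB, so 9 hosts suffice.

Yes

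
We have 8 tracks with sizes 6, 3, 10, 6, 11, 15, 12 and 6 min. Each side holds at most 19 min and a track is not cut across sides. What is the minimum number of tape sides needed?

Total = 15 + 12 + 11 + 10 + 6 + 6 + 6 + 3 = 69 min.
Lower bound: ⌈69/19⌉ = 4 tape sides.
A packing using 4 tape sides:
  side 1: 15 + 3 = 18
  side 2: 12 + 6 = 18
  side 3: 11 + 6 = 17
  side 4: 10 + 6 = 16
This matches the lower bound, so 4 is optimal.

4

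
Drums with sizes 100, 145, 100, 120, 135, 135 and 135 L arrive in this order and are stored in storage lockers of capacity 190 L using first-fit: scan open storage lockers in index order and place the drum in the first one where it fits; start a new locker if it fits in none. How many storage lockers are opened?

  100 → locker 1 (new)  [load 100/190]
  145 → locker 2 (new)  [load 145/190]
  100 → locker 3 (new)  [load 100/190]
  120 → locker 4 (new)  [load 120/190]
  135 → locker 5 (new)  [load 135/190]
  135 → locker 6 (new)  [load 135/190]
  135 → locker 7 (new)  [load 135/190]
7 storage lockers opened.

7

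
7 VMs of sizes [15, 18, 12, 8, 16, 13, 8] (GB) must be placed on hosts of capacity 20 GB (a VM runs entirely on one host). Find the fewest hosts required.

Total = 18 + 16 + 15 + 13 + 12 + 8 + 8 = 90 GB.
Lower bound: ⌈90/20⌉ = 5 hosts.
A packing using 6 hosts:
  host 1: 18 = 18
  host 2: 16 = 16
  host 3: 15 = 15
  host 4: 13 = 13
  host 5: 12 + 8 = 20
  host 6: 8 = 8
No arrangement into 5 hosts stays within capacity, so 6 is optimal.

6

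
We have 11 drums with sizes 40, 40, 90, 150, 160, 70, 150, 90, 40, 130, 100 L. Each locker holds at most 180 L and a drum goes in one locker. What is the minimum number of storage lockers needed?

7

Total = 160 + 150 + 150 + 130 + 100 + 90 + 90 + 70 + 40 + 40 + 40 = 1060 L.
Lower bound: ⌈1060/180⌉ = 6 storage lockers.
A packing using 7 storage lockers:
  locker 1: 160 = 160
  locker 2: 150 = 150
  locker 3: 150 = 150
  locker 4: 130 + 40 = 170
  locker 5: 100 + 70 = 170
  locker 6: 90 + 90 = 180
  locker 7: 40 + 40 = 80
No arrangement into 6 storage lockers stays within capacity, so 7 is optimal.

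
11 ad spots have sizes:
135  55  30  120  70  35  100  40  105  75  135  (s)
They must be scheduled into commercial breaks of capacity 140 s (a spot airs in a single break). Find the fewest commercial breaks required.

Total = 135 + 135 + 120 + 105 + 100 + 75 + 70 + 55 + 40 + 35 + 30 = 900 s.
Lower bound: ⌈900/140⌉ = 7 commercial breaks.
A packing using 7 commercial breaks:
  break 1: 135 = 135
  break 2: 135 = 135
  break 3: 120 = 120
  break 4: 105 + 35 = 140
  break 5: 100 + 40 = 140
  break 6: 75 + 55 = 130
  break 7: 70 + 30 = 100
This matches the lower bound, so 7 is optimal.

7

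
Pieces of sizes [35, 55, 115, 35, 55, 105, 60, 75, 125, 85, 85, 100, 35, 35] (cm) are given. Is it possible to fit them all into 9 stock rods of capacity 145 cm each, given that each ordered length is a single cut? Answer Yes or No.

A valid assignment using 8 stock rods:
  stock rod 1: 125 = 125
  stock rod 2: 115 = 115
  stock rod 3: 105 + 35 = 140
  stock rod 4: 100 + 35 = 135
  stock rod 5: 85 + 60 = 145
  stock rod 6: 85 + 55 = 140
  stock rod 7: 75 + 55 = 130
  stock rod 8: 35 + 35 = 70
That uses only 8 ≤ 9, so 9 stock rods are enough.

Yes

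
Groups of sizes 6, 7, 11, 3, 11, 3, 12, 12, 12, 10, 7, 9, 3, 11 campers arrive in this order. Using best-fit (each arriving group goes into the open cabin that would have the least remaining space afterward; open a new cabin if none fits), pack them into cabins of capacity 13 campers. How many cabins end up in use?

10

  6 → cabin 1 (new)  [load 6/13]
  7 → cabin 1  [load 13/13]
  11 → cabin 2 (new)  [load 11/13]
  3 → cabin 3 (new)  [load 3/13]
  11 → cabin 4 (new)  [load 11/13]
  3 → cabin 3  [load 6/13]
  12 → cabin 5 (new)  [load 12/13]
  12 → cabin 6 (new)  [load 12/13]
  12 → cabin 7 (new)  [load 12/13]
  10 → cabin 8 (new)  [load 10/13]
  7 → cabin 3  [load 13/13]
  9 → cabin 9 (new)  [load 9/13]
  3 → cabin 8  [load 13/13]
  11 → cabin 10 (new)  [load 11/13]
10 cabins opened.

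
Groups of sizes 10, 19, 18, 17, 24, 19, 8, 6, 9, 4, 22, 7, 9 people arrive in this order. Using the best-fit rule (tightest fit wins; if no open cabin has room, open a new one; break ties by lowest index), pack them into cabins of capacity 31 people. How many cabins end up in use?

  10 → cabin 1 (new)  [load 10/31]
  19 → cabin 1  [load 29/31]
  18 → cabin 2 (new)  [load 18/31]
  17 → cabin 3 (new)  [load 17/31]
  24 → cabin 4 (new)  [load 24/31]
  19 → cabin 5 (new)  [load 19/31]
  8 → cabin 5  [load 27/31]
  6 → cabin 4  [load 30/31]
  9 → cabin 2  [load 27/31]
  4 → cabin 2  [load 31/31]
  22 → cabin 6 (new)  [load 22/31]
  7 → cabin 6  [load 29/31]
  9 → cabin 3  [load 26/31]
6 cabins opened.

6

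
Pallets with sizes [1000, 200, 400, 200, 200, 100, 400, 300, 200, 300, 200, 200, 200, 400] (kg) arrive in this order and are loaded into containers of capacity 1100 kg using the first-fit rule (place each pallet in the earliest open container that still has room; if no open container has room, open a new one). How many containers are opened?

  1000 → container 1 (new)  [load 1000/1100]
  200 → container 2 (new)  [load 200/1100]
  400 → container 2  [load 600/1100]
  200 → container 2  [load 800/1100]
  200 → container 2  [load 1000/1100]
  100 → container 1  [load 1100/1100]
  400 → container 3 (new)  [load 400/1100]
  300 → container 3  [load 700/1100]
  200 → container 3  [load 900/1100]
  300 → container 4 (new)  [load 300/1100]
  200 → container 3  [load 1100/1100]
  200 → container 4  [load 500/1100]
  200 → container 4  [load 700/1100]
  400 → container 4  [load 1100/1100]
4 containers opened.

4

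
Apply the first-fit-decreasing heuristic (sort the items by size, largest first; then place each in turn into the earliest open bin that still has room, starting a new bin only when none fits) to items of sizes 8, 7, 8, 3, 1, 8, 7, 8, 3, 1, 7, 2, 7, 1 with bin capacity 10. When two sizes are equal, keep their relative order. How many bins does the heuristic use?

Sorted descending: 8, 8, 8, 8, 7, 7, 7, 7, 3, 3, 2, 1, 1, 1.
  8 → bin 1 (new)  [load 8/10]
  8 → bin 2 (new)  [load 8/10]
  8 → bin 3 (new)  [load 8/10]
  8 → bin 4 (new)  [load 8/10]
  7 → bin 5 (new)  [load 7/10]
  7 → bin 6 (new)  [load 7/10]
  7 → bin 7 (new)  [load 7/10]
  7 → bin 8 (new)  [load 7/10]
  3 → bin 5  [load 10/10]
  3 → bin 6  [load 10/10]
  2 → bin 1  [load 10/10]
  1 → bin 2  [load 9/10]
  1 → bin 2  [load 10/10]
  1 → bin 3  [load 9/10]
8 bins opened.

8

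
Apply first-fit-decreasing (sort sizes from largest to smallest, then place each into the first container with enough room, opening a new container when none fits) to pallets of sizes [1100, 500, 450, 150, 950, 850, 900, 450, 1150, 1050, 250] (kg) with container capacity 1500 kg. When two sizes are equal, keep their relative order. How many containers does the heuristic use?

Sorted descending: 1150, 1100, 1050, 950, 900, 850, 500, 450, 450, 250, 150.
  1150 → container 1 (new)  [load 1150/1500]
  1100 → container 2 (new)  [load 1100/1500]
  1050 → container 3 (new)  [load 1050/1500]
  950 → container 4 (new)  [load 950/1500]
  900 → container 5 (new)  [load 900/1500]
  850 → container 6 (new)  [load 850/1500]
  500 → container 4  [load 1450/1500]
  450 → container 3  [load 1500/1500]
  450 → container 5  [load 1350/1500]
  250 → container 1  [load 1400/1500]
  150 → container 2  [load 1250/1500]
6 containers opened.

6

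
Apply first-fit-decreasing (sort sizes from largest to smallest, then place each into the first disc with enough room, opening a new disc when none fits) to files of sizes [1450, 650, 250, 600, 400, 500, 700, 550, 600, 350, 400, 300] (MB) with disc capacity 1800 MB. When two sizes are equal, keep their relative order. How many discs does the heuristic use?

4

Sorted descending: 1450, 700, 650, 600, 600, 550, 500, 400, 400, 350, 300, 250.
  1450 → disc 1 (new)  [load 1450/1800]
  700 → disc 2 (new)  [load 700/1800]
  650 → disc 2  [load 1350/1800]
  600 → disc 3 (new)  [load 600/1800]
  600 → disc 3  [load 1200/1800]
  550 → disc 3  [load 1750/1800]
  500 → disc 4 (new)  [load 500/1800]
  400 → disc 2  [load 1750/1800]
  400 → disc 4  [load 900/1800]
  350 → disc 1  [load 1800/1800]
  300 → disc 4  [load 1200/1800]
  250 → disc 4  [load 1450/1800]
4 discs opened.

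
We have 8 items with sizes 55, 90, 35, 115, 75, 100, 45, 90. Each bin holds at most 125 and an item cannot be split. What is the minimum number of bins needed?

6

Total = 115 + 100 + 90 + 90 + 75 + 55 + 45 + 35 = 605.
Lower bound: ⌈605/125⌉ = 5 bins.
A packing using 6 bins:
  bin 1: 115 = 115
  bin 2: 100 = 100
  bin 3: 90 + 35 = 125
  bin 4: 90 = 90
  bin 5: 75 + 45 = 120
  bin 6: 55 = 55
No arrangement into 5 bins stays within capacity, so 6 is optimal.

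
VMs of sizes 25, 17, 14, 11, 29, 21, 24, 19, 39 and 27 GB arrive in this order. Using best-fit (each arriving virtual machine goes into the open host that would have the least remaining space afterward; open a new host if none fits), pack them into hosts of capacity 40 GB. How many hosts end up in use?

7

  25 → host 1 (new)  [load 25/40]
  17 → host 2 (new)  [load 17/40]
  14 → host 1  [load 39/40]
  11 → host 2  [load 28/40]
  29 → host 3 (new)  [load 29/40]
  21 → host 4 (new)  [load 21/40]
  24 → host 5 (new)  [load 24/40]
  19 → host 4  [load 40/40]
  39 → host 6 (new)  [load 39/40]
  27 → host 7 (new)  [load 27/40]
7 hosts opened.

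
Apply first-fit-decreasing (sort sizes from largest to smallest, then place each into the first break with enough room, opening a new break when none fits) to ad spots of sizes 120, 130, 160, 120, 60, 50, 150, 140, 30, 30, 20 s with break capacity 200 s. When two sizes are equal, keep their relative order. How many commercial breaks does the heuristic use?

6

Sorted descending: 160, 150, 140, 130, 120, 120, 60, 50, 30, 30, 20.
  160 → break 1 (new)  [load 160/200]
  150 → break 2 (new)  [load 150/200]
  140 → break 3 (new)  [load 140/200]
  130 → break 4 (new)  [load 130/200]
  120 → break 5 (new)  [load 120/200]
  120 → break 6 (new)  [load 120/200]
  60 → break 3  [load 200/200]
  50 → break 2  [load 200/200]
  30 → break 1  [load 190/200]
  30 → break 4  [load 160/200]
  20 → break 4  [load 180/200]
6 commercial breaks opened.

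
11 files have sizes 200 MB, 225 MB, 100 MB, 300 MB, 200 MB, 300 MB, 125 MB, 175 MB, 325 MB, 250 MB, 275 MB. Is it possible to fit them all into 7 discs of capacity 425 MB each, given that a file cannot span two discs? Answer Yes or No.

Yes

A valid assignment using 7 discs:
  disc 1: 325 + 100 = 425
  disc 2: 300 + 125 = 425
  disc 3: 300 = 300
  disc 4: 275 = 275
  disc 5: 250 + 175 = 425
  disc 6: 225 + 200 = 425
  disc 7: 200 = 200
Every load is within 425 MB, so 7 discs suffice.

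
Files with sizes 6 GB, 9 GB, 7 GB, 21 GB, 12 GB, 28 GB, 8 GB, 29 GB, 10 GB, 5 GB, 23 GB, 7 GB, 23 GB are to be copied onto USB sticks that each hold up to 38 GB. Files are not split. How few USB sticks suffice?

Total = 29 + 28 + 23 + 23 + 21 + 12 + 10 + 9 + 8 + 7 + 7 + 6 + 5 = 188 GB.
Lower bound: ⌈188/38⌉ = 5 USB sticks.
A packing using 5 USB sticks:
  USB stick 1: 29 + 9 = 38
  USB stick 2: 28 + 10 = 38
  USB stick 3: 23 + 8 + 7 = 38
  USB stick 4: 23 + 7 + 6 = 36
  USB stick 5: 21 + 12 + 5 = 38
This matches the lower bound, so 5 is optimal.

5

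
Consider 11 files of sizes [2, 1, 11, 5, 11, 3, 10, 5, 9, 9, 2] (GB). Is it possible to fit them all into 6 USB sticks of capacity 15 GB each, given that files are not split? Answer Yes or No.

Yes

A valid assignment using 5 USB sticks:
  USB stick 1: 11 + 3 + 1 = 15
  USB stick 2: 11 + 2 + 2 = 15
  USB stick 3: 10 + 5 = 15
  USB stick 4: 9 + 5 = 14
  USB stick 5: 9 = 9
That uses only 5 ≤ 6, so 6 USB sticks are enough.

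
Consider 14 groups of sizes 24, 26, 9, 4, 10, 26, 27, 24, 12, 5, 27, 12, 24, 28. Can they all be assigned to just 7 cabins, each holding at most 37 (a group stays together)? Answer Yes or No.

No

Total = 258; ⌈258/37⌉ = 7.
8 groups each exceed half the capacity and cannot share a cabin, forcing at least 8 cabins.
At least 8 cabins are required, but only 7 are allowed.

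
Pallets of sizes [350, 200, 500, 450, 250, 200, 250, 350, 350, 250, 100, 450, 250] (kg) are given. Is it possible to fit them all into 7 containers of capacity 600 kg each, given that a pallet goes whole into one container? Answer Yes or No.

Total = 3950 kg; ⌈3950/600⌉ = 7.
The bound of 7 does not rule out 7, but exhaustive search shows no assignment into 7 containers of capacity 600 kg exists — the minimum is 8.

No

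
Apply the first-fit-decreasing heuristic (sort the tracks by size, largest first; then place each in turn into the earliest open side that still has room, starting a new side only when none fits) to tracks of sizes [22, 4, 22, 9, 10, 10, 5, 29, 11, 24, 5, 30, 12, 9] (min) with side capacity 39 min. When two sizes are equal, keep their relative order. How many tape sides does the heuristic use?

Sorted descending: 30, 29, 24, 22, 22, 12, 11, 10, 10, 9, 9, 5, 5, 4.
  30 → side 1 (new)  [load 30/39]
  29 → side 2 (new)  [load 29/39]
  24 → side 3 (new)  [load 24/39]
  22 → side 4 (new)  [load 22/39]
  22 → side 5 (new)  [load 22/39]
  12 → side 3  [load 36/39]
  11 → side 4  [load 33/39]
  10 → side 2  [load 39/39]
  10 → side 5  [load 32/39]
  9 → side 1  [load 39/39]
  9 → side 6 (new)  [load 9/39]
  5 → side 4  [load 38/39]
  5 → side 5  [load 37/39]
  4 → side 6  [load 13/39]
6 tape sides opened.

6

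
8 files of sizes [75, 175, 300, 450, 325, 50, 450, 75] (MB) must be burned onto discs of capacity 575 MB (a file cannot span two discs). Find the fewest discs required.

Total = 450 + 450 + 325 + 300 + 175 + 75 + 75 + 50 = 1900 MB.
Lower bound: ⌈1900/575⌉ = 4 discs.
A packing using 4 discs:
  disc 1: 450 + 75 + 50 = 575
  disc 2: 450 + 75 = 525
  disc 3: 325 + 175 = 500
  disc 4: 300 = 300
This matches the lower bound, so 4 is optimal.

4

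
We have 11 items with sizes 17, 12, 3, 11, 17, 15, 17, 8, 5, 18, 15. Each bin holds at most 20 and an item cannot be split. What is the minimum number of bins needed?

Total = 18 + 17 + 17 + 17 + 15 + 15 + 12 + 11 + 8 + 5 + 3 = 138.
Lower bound: ⌈138/20⌉ = 7 bins.
Also, 8 items each exceed 10, and no two of those can share a bin, so at least 8 bins are needed.
A packing using 8 bins:
  bin 1: 18 = 18
  bin 2: 17 + 3 = 20
  bin 3: 17 = 17
  bin 4: 17 = 17
  bin 5: 15 + 5 = 20
  bin 6: 15 = 15
  bin 7: 12 + 8 = 20
  bin 8: 11 = 11
This matches the lower bound, so 8 is optimal.

8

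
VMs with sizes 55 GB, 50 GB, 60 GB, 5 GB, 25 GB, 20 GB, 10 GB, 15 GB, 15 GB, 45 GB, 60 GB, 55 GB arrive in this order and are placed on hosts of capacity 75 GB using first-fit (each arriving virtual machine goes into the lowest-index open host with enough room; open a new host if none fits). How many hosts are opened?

7

  55 → host 1 (new)  [load 55/75]
  50 → host 2 (new)  [load 50/75]
  60 → host 3 (new)  [load 60/75]
  5 → host 1  [load 60/75]
  25 → host 2  [load 75/75]
  20 → host 4 (new)  [load 20/75]
  10 → host 1  [load 70/75]
  15 → host 3  [load 75/75]
  15 → host 4  [load 35/75]
  45 → host 5 (new)  [load 45/75]
  60 → host 6 (new)  [load 60/75]
  55 → host 7 (new)  [load 55/75]
7 hosts opened.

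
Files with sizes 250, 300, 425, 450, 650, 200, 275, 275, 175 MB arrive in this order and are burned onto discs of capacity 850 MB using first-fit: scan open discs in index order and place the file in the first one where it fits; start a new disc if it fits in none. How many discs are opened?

  250 → disc 1 (new)  [load 250/850]
  300 → disc 1  [load 550/850]
  425 → disc 2 (new)  [load 425/850]
  450 → disc 3 (new)  [load 450/850]
  650 → disc 4 (new)  [load 650/850]
  200 → disc 1  [load 750/850]
  275 → disc 2  [load 700/850]
  275 → disc 3  [load 725/850]
  175 → disc 4  [load 825/850]
4 discs opened.

4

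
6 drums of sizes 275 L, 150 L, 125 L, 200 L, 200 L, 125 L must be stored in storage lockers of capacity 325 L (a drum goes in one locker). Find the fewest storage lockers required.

4

Total = 275 + 200 + 200 + 150 + 125 + 125 = 1075 L.
Lower bound: ⌈1075/325⌉ = 4 storage lockers.
A packing using 4 storage lockers:
  locker 1: 275 = 275
  locker 2: 200 + 125 = 325
  locker 3: 200 + 125 = 325
  locker 4: 150 = 150
This matches the lower bound, so 4 is optimal.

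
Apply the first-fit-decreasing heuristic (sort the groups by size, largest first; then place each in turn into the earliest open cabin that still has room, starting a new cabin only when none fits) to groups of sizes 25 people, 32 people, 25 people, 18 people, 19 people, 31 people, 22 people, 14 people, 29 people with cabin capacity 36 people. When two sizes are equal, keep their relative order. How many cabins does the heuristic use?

Sorted descending: 32, 31, 29, 25, 25, 22, 19, 18, 14.
  32 → cabin 1 (new)  [load 32/36]
  31 → cabin 2 (new)  [load 31/36]
  29 → cabin 3 (new)  [load 29/36]
  25 → cabin 4 (new)  [load 25/36]
  25 → cabin 5 (new)  [load 25/36]
  22 → cabin 6 (new)  [load 22/36]
  19 → cabin 7 (new)  [load 19/36]
  18 → cabin 8 (new)  [load 18/36]
  14 → cabin 6  [load 36/36]
8 cabins opened.

8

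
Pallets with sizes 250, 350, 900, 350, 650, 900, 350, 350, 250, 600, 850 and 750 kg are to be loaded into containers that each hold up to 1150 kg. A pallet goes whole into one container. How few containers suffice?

7

Total = 900 + 900 + 850 + 750 + 650 + 600 + 350 + 350 + 350 + 350 + 250 + 250 = 6550 kg.
Lower bound: ⌈6550/1150⌉ = 6 containers.
A packing using 7 containers:
  container 1: 900 + 250 = 1150
  container 2: 900 + 250 = 1150
  container 3: 850 = 850
  container 4: 750 + 350 = 1100
  container 5: 650 + 350 = 1000
  container 6: 600 + 350 = 950
  container 7: 350 = 350
No arrangement into 6 containers stays within capacity, so 7 is optimal.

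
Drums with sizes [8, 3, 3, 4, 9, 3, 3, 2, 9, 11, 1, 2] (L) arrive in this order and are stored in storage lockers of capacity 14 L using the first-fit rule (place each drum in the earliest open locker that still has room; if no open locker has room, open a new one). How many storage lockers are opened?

5

  8 → locker 1 (new)  [load 8/14]
  3 → locker 1  [load 11/14]
  3 → locker 1  [load 14/14]
  4 → locker 2 (new)  [load 4/14]
  9 → locker 2  [load 13/14]
  3 → locker 3 (new)  [load 3/14]
  3 → locker 3  [load 6/14]
  2 → locker 3  [load 8/14]
  9 → locker 4 (new)  [load 9/14]
  11 → locker 5 (new)  [load 11/14]
  1 → locker 2  [load 14/14]
  2 → locker 3  [load 10/14]
5 storage lockers opened.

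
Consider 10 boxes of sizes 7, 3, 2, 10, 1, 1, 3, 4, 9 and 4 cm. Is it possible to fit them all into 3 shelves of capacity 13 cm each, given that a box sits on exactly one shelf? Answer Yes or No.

No

Total = 44 cm; ⌈44/13⌉ = 4.
At least 4 shelves are required, but only 3 are allowed.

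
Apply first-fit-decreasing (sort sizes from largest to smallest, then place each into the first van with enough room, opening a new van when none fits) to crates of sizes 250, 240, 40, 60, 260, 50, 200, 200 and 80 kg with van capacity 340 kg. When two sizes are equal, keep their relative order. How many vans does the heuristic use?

Sorted descending: 260, 250, 240, 200, 200, 80, 60, 50, 40.
  260 → van 1 (new)  [load 260/340]
  250 → van 2 (new)  [load 250/340]
  240 → van 3 (new)  [load 240/340]
  200 → van 4 (new)  [load 200/340]
  200 → van 5 (new)  [load 200/340]
  80 → van 1  [load 340/340]
  60 → van 2  [load 310/340]
  50 → van 3  [load 290/340]
  40 → van 3  [load 330/340]
5 vans opened.

5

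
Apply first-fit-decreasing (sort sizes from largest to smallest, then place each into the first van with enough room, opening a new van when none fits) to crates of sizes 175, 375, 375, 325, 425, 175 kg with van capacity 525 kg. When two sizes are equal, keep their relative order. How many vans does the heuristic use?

Sorted descending: 425, 375, 375, 325, 175, 175.
  425 → van 1 (new)  [load 425/525]
  375 → van 2 (new)  [load 375/525]
  375 → van 3 (new)  [load 375/525]
  325 → van 4 (new)  [load 325/525]
  175 → van 4  [load 500/525]
  175 → van 5 (new)  [load 175/525]
5 vans opened.

5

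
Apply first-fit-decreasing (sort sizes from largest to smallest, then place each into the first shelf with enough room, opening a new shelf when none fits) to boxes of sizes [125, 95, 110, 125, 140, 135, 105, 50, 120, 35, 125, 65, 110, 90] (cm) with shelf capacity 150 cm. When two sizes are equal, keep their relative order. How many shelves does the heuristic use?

12

Sorted descending: 140, 135, 125, 125, 125, 120, 110, 110, 105, 95, 90, 65, 50, 35.
  140 → shelf 1 (new)  [load 140/150]
  135 → shelf 2 (new)  [load 135/150]
  125 → shelf 3 (new)  [load 125/150]
  125 → shelf 4 (new)  [load 125/150]
  125 → shelf 5 (new)  [load 125/150]
  120 → shelf 6 (new)  [load 120/150]
  110 → shelf 7 (new)  [load 110/150]
  110 → shelf 8 (new)  [load 110/150]
  105 → shelf 9 (new)  [load 105/150]
  95 → shelf 10 (new)  [load 95/150]
  90 → shelf 11 (new)  [load 90/150]
  65 → shelf 12 (new)  [load 65/150]
  50 → shelf 10  [load 145/150]
  35 → shelf 7  [load 145/150]
12 shelves opened.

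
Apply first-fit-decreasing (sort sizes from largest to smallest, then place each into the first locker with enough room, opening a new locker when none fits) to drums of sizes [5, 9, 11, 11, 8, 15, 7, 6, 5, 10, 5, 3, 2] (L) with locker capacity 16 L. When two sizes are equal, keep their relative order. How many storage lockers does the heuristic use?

Sorted descending: 15, 11, 11, 10, 9, 8, 7, 6, 5, 5, 5, 3, 2.
  15 → locker 1 (new)  [load 15/16]
  11 → locker 2 (new)  [load 11/16]
  11 → locker 3 (new)  [load 11/16]
  10 → locker 4 (new)  [load 10/16]
  9 → locker 5 (new)  [load 9/16]
  8 → locker 6 (new)  [load 8/16]
  7 → locker 5  [load 16/16]
  6 → locker 4  [load 16/16]
  5 → locker 2  [load 16/16]
  5 → locker 3  [load 16/16]
  5 → locker 6  [load 13/16]
  3 → locker 6  [load 16/16]
  2 → locker 7 (new)  [load 2/16]
7 storage lockers opened.

7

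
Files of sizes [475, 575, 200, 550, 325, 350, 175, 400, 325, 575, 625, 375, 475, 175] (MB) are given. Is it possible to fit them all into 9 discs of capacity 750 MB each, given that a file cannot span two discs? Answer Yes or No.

A valid assignment using 9 discs:
  disc 1: 625 = 625
  disc 2: 575 + 175 = 750
  disc 3: 575 + 175 = 750
  disc 4: 550 + 200 = 750
  disc 5: 475 = 475
  disc 6: 475 = 475
  disc 7: 400 + 350 = 750
  disc 8: 375 + 325 = 700
  disc 9: 325 = 325
Every load is within 750 MB, so 9 discs suffice.

Yes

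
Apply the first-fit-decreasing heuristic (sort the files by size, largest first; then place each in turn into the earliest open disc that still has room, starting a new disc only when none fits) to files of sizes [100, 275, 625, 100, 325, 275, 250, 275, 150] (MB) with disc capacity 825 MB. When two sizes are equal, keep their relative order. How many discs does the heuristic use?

Sorted descending: 625, 325, 275, 275, 275, 250, 150, 100, 100.
  625 → disc 1 (new)  [load 625/825]
  325 → disc 2 (new)  [load 325/825]
  275 → disc 2  [load 600/825]
  275 → disc 3 (new)  [load 275/825]
  275 → disc 3  [load 550/825]
  250 → disc 3  [load 800/825]
  150 → disc 1  [load 775/825]
  100 → disc 2  [load 700/825]
  100 → disc 2  [load 800/825]
3 discs opened.

3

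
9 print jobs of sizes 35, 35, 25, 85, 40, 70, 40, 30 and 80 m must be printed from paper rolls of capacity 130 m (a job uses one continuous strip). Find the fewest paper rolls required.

4

Total = 85 + 80 + 70 + 40 + 40 + 35 + 35 + 30 + 25 = 440 m.
Lower bound: ⌈440/130⌉ = 4 paper rolls.
A packing using 4 paper rolls:
  roll 1: 85 + 40 = 125
  roll 2: 80 + 40 = 120
  roll 3: 70 + 35 + 25 = 130
  roll 4: 35 + 30 = 65
This matches the lower bound, so 4 is optimal.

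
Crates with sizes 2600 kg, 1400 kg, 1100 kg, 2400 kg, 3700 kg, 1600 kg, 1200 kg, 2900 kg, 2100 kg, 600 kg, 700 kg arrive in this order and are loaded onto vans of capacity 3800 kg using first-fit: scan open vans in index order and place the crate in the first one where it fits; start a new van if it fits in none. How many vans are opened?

  2600 → van 1 (new)  [load 2600/3800]
  1400 → van 2 (new)  [load 1400/3800]
  1100 → van 1  [load 3700/3800]
  2400 → van 2  [load 3800/3800]
  3700 → van 3 (new)  [load 3700/3800]
  1600 → van 4 (new)  [load 1600/3800]
  1200 → van 4  [load 2800/3800]
  2900 → van 5 (new)  [load 2900/3800]
  2100 → van 6 (new)  [load 2100/3800]
  600 → van 4  [load 3400/3800]
  700 → van 5  [load 3600/3800]
6 vans opened.

6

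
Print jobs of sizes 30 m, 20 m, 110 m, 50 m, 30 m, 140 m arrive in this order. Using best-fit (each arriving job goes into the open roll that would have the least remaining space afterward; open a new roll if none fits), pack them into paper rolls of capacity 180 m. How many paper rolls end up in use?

3

  30 → roll 1 (new)  [load 30/180]
  20 → roll 1  [load 50/180]
  110 → roll 1  [load 160/180]
  50 → roll 2 (new)  [load 50/180]
  30 → roll 2  [load 80/180]
  140 → roll 3 (new)  [load 140/180]
3 paper rolls opened.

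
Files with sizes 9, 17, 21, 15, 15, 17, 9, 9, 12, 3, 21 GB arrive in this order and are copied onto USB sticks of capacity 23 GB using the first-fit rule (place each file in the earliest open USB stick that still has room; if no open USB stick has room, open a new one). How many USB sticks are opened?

8

  9 → USB stick 1 (new)  [load 9/23]
  17 → USB stick 2 (new)  [load 17/23]
  21 → USB stick 3 (new)  [load 21/23]
  15 → USB stick 4 (new)  [load 15/23]
  15 → USB stick 5 (new)  [load 15/23]
  17 → USB stick 6 (new)  [load 17/23]
  9 → USB stick 1  [load 18/23]
  9 → USB stick 7 (new)  [load 9/23]
  12 → USB stick 7  [load 21/23]
  3 → USB stick 1  [load 21/23]
  21 → USB stick 8 (new)  [load 21/23]
8 USB sticks opened.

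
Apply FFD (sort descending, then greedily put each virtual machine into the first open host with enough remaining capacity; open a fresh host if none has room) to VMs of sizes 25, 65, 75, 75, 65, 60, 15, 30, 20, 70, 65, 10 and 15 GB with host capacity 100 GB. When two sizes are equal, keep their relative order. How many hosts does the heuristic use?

Sorted descending: 75, 75, 70, 65, 65, 65, 60, 30, 25, 20, 15, 15, 10.
  75 → host 1 (new)  [load 75/100]
  75 → host 2 (new)  [load 75/100]
  70 → host 3 (new)  [load 70/100]
  65 → host 4 (new)  [load 65/100]
  65 → host 5 (new)  [load 65/100]
  65 → host 6 (new)  [load 65/100]
  60 → host 7 (new)  [load 60/100]
  30 → host 3  [load 100/100]
  25 → host 1  [load 100/100]
  20 → host 2  [load 95/100]
  15 → host 4  [load 80/100]
  15 → host 4  [load 95/100]
  10 → host 5  [load 75/100]
7 hosts opened.

7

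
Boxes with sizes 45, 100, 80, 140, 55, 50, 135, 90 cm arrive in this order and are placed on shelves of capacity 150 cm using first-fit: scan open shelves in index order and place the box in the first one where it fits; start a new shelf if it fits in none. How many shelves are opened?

  45 → shelf 1 (new)  [load 45/150]
  100 → shelf 1  [load 145/150]
  80 → shelf 2 (new)  [load 80/150]
  140 → shelf 3 (new)  [load 140/150]
  55 → shelf 2  [load 135/150]
  50 → shelf 4 (new)  [load 50/150]
  135 → shelf 5 (new)  [load 135/150]
  90 → shelf 4  [load 140/150]
5 shelves opened.

5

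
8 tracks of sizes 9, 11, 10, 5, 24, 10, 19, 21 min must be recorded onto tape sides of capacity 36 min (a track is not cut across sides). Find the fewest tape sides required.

4

Total = 24 + 21 + 19 + 11 + 10 + 10 + 9 + 5 = 109 min.
Lower bound: ⌈109/36⌉ = 4 tape sides.
A packing using 4 tape sides:
  side 1: 24 + 11 = 35
  side 2: 21 + 10 + 5 = 36
  side 3: 19 + 10 = 29
  side 4: 9 = 9
This matches the lower bound, so 4 is optimal.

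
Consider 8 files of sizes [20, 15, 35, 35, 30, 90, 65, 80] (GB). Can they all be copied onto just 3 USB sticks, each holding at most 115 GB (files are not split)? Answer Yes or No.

Total = 370 GB; ⌈370/115⌉ = 4.
At least 4 USB sticks are required, but only 3 are allowed.

No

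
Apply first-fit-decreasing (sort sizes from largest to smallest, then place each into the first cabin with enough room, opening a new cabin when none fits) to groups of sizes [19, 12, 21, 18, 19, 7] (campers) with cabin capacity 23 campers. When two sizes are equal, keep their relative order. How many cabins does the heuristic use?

5

Sorted descending: 21, 19, 19, 18, 12, 7.
  21 → cabin 1 (new)  [load 21/23]
  19 → cabin 2 (new)  [load 19/23]
  19 → cabin 3 (new)  [load 19/23]
  18 → cabin 4 (new)  [load 18/23]
  12 → cabin 5 (new)  [load 12/23]
  7 → cabin 5  [load 19/23]
5 cabins opened.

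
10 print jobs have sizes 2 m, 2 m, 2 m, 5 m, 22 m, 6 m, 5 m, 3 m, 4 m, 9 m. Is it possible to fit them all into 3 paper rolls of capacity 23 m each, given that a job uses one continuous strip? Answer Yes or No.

A valid assignment using 3 paper rolls:
  roll 1: 22 = 22
  roll 2: 9 + 6 + 5 + 3 = 23
  roll 3: 5 + 4 + 2 + 2 + 2 = 15
Every load is within 23 m, so 3 paper rolls suffice.

Yes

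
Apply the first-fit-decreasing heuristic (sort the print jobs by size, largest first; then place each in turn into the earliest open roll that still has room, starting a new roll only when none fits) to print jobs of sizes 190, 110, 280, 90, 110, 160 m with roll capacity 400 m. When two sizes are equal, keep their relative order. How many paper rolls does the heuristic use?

Sorted descending: 280, 190, 160, 110, 110, 90.
  280 → roll 1 (new)  [load 280/400]
  190 → roll 2 (new)  [load 190/400]
  160 → roll 2  [load 350/400]
  110 → roll 1  [load 390/400]
  110 → roll 3 (new)  [load 110/400]
  90 → roll 3  [load 200/400]
3 paper rolls opened.

3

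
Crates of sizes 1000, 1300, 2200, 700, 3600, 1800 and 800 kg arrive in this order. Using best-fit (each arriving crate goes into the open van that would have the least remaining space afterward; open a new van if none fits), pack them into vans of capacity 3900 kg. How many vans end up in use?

4

  1000 → van 1 (new)  [load 1000/3900]
  1300 → van 1  [load 2300/3900]
  2200 → van 2 (new)  [load 2200/3900]
  700 → van 1  [load 3000/3900]
  3600 → van 3 (new)  [load 3600/3900]
  1800 → van 4 (new)  [load 1800/3900]
  800 → van 1  [load 3800/3900]
4 vans opened.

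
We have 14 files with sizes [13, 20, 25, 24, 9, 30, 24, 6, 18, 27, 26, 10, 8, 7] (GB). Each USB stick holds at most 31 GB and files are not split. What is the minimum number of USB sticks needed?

9

Total = 30 + 27 + 26 + 25 + 24 + 24 + 20 + 18 + 13 + 10 + 9 + 8 + 7 + 6 = 247 GB.
Lower bound: ⌈247/31⌉ = 8 USB sticks.
A packing using 9 USB sticks:
  USB stick 1: 30 = 30
  USB stick 2: 27 = 27
  USB stick 3: 26 = 26
  USB stick 4: 25 + 6 = 31
  USB stick 5: 24 + 7 = 31
  USB stick 6: 24 = 24
  USB stick 7: 20 + 10 = 30
  USB stick 8: 18 + 13 = 31
  USB stick 9: 9 + 8 = 17
No arrangement into 8 USB sticks stays within capacity, so 9 is optimal.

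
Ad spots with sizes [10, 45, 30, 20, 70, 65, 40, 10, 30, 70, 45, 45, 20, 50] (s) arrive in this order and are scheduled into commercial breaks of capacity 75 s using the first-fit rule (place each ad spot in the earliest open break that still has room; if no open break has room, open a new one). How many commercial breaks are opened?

8

  10 → break 1 (new)  [load 10/75]
  45 → break 1  [load 55/75]
  30 → break 2 (new)  [load 30/75]
  20 → break 1  [load 75/75]
  70 → break 3 (new)  [load 70/75]
  65 → break 4 (new)  [load 65/75]
  40 → break 2  [load 70/75]
  10 → break 4  [load 75/75]
  30 → break 5 (new)  [load 30/75]
  70 → break 6 (new)  [load 70/75]
  45 → break 5  [load 75/75]
  45 → break 7 (new)  [load 45/75]
  20 → break 7  [load 65/75]
  50 → break 8 (new)  [load 50/75]
8 commercial breaks opened.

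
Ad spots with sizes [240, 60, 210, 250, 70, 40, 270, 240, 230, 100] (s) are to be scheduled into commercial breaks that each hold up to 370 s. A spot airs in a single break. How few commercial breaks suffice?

6

Total = 270 + 250 + 240 + 240 + 230 + 210 + 100 + 70 + 60 + 40 = 1710 s.
Lower bound: ⌈1710/370⌉ = 5 commercial breaks.
Also, 6 ad spots each exceed 185 s, and no two of those can share a break, so at least 6 commercial breaks are needed.
A packing using 6 commercial breaks:
  break 1: 270 + 100 = 370
  break 2: 250 + 70 + 40 = 360
  break 3: 240 + 60 = 300
  break 4: 240 = 240
  break 5: 230 = 230
  break 6: 210 = 210
This matches the lower bound, so 6 is optimal.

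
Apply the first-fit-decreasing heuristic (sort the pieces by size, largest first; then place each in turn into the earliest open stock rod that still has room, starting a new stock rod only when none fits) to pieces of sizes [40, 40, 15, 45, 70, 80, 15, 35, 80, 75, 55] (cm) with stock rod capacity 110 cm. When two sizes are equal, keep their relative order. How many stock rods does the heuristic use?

Sorted descending: 80, 80, 75, 70, 55, 45, 40, 40, 35, 15, 15.
  80 → stock rod 1 (new)  [load 80/110]
  80 → stock rod 2 (new)  [load 80/110]
  75 → stock rod 3 (new)  [load 75/110]
  70 → stock rod 4 (new)  [load 70/110]
  55 → stock rod 5 (new)  [load 55/110]
  45 → stock rod 5  [load 100/110]
  40 → stock rod 4  [load 110/110]
  40 → stock rod 6 (new)  [load 40/110]
  35 → stock rod 3  [load 110/110]
  15 → stock rod 1  [load 95/110]
  15 → stock rod 1  [load 110/110]
6 stock rods opened.

6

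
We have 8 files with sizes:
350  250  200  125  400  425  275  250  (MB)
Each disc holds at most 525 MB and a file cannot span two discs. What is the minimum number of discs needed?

5

Total = 425 + 400 + 350 + 275 + 250 + 250 + 200 + 125 = 2275 MB.
Lower bound: ⌈2275/525⌉ = 5 discs.
A packing using 5 discs:
  disc 1: 425 = 425
  disc 2: 400 + 125 = 525
  disc 3: 350 = 350
  disc 4: 275 + 250 = 525
  disc 5: 250 + 200 = 450
This matches the lower bound, so 5 is optimal.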